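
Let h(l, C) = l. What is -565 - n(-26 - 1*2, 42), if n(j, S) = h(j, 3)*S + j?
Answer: 639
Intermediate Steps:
n(j, S) = j + S*j (n(j, S) = j*S + j = S*j + j = j + S*j)
-565 - n(-26 - 1*2, 42) = -565 - (-26 - 1*2)*(1 + 42) = -565 - (-26 - 2)*43 = -565 - (-28)*43 = -565 - 1*(-1204) = -565 + 1204 = 639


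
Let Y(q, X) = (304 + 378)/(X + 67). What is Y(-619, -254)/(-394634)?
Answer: 31/3354389 ≈ 9.2416e-6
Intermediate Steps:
Y(q, X) = 682/(67 + X)
Y(-619, -254)/(-394634) = (682/(67 - 254))/(-394634) = (682/(-187))*(-1/394634) = (682*(-1/187))*(-1/394634) = -62/17*(-1/394634) = 31/3354389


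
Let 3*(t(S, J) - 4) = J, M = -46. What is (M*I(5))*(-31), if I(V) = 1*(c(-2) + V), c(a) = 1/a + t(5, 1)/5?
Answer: 114793/15 ≈ 7652.9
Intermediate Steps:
t(S, J) = 4 + J/3
c(a) = 13/15 + 1/a (c(a) = 1/a + (4 + (⅓)*1)/5 = 1/a + (4 + ⅓)*(⅕) = 1/a + (13/3)*(⅕) = 1/a + 13/15 = 13/15 + 1/a)
I(V) = 11/30 + V (I(V) = 1*((13/15 + 1/(-2)) + V) = 1*((13/15 - ½) + V) = 1*(11/30 + V) = 11/30 + V)
(M*I(5))*(-31) = -46*(11/30 + 5)*(-31) = -46*161/30*(-31) = -3703/15*(-31) = 114793/15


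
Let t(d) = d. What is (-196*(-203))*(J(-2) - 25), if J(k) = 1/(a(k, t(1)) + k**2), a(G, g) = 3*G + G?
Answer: -1004647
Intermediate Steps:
a(G, g) = 4*G
J(k) = 1/(k**2 + 4*k) (J(k) = 1/(4*k + k**2) = 1/(k**2 + 4*k))
(-196*(-203))*(J(-2) - 25) = (-196*(-203))*(1/((-2)*(4 - 2)) - 25) = 39788*(-1/2/2 - 25) = 39788*(-1/2*1/2 - 25) = 39788*(-1/4 - 25) = 39788*(-101/4) = -1004647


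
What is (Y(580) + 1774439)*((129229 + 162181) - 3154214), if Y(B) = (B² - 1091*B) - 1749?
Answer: -4226386173240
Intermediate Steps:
Y(B) = -1749 + B² - 1091*B
(Y(580) + 1774439)*((129229 + 162181) - 3154214) = ((-1749 + 580² - 1091*580) + 1774439)*((129229 + 162181) - 3154214) = ((-1749 + 336400 - 632780) + 1774439)*(291410 - 3154214) = (-298129 + 1774439)*(-2862804) = 1476310*(-2862804) = -4226386173240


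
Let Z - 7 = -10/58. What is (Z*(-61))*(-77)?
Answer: 930006/29 ≈ 32069.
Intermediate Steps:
Z = 198/29 (Z = 7 - 10/58 = 7 - 10*1/58 = 7 - 5/29 = 198/29 ≈ 6.8276)
(Z*(-61))*(-77) = ((198/29)*(-61))*(-77) = -12078/29*(-77) = 930006/29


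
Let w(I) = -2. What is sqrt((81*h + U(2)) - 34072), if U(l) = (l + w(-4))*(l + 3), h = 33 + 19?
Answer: 2*I*sqrt(7465) ≈ 172.8*I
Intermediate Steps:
h = 52
U(l) = (-2 + l)*(3 + l) (U(l) = (l - 2)*(l + 3) = (-2 + l)*(3 + l))
sqrt((81*h + U(2)) - 34072) = sqrt((81*52 + (-6 + 2 + 2**2)) - 34072) = sqrt((4212 + (-6 + 2 + 4)) - 34072) = sqrt((4212 + 0) - 34072) = sqrt(4212 - 34072) = sqrt(-29860) = 2*I*sqrt(7465)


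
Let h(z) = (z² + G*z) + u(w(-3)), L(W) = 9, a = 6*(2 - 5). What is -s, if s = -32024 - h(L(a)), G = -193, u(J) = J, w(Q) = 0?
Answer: 30368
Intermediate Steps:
a = -18 (a = 6*(-3) = -18)
h(z) = z² - 193*z (h(z) = (z² - 193*z) + 0 = z² - 193*z)
s = -30368 (s = -32024 - 9*(-193 + 9) = -32024 - 9*(-184) = -32024 - 1*(-1656) = -32024 + 1656 = -30368)
-s = -1*(-30368) = 30368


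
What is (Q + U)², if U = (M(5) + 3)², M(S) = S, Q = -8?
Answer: 3136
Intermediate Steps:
U = 64 (U = (5 + 3)² = 8² = 64)
(Q + U)² = (-8 + 64)² = 56² = 3136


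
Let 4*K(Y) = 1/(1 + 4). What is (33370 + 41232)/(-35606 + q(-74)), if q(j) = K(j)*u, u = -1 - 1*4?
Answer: -298408/142425 ≈ -2.0952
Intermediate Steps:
u = -5 (u = -1 - 4 = -5)
K(Y) = 1/20 (K(Y) = 1/(4*(1 + 4)) = (1/4)/5 = (1/4)*(1/5) = 1/20)
q(j) = -1/4 (q(j) = (1/20)*(-5) = -1/4)
(33370 + 41232)/(-35606 + q(-74)) = (33370 + 41232)/(-35606 - 1/4) = 74602/(-142425/4) = 74602*(-4/142425) = -298408/142425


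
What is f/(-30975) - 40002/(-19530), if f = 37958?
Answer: 790067/960225 ≈ 0.82279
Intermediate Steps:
f/(-30975) - 40002/(-19530) = 37958/(-30975) - 40002/(-19530) = 37958*(-1/30975) - 40002*(-1/19530) = -37958/30975 + 6667/3255 = 790067/960225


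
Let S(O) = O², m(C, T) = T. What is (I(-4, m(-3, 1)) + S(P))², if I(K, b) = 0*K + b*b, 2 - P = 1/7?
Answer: 47524/2401 ≈ 19.793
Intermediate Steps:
P = 13/7 (P = 2 - 1/7 = 2 - 1*⅐ = 2 - ⅐ = 13/7 ≈ 1.8571)
I(K, b) = b² (I(K, b) = 0 + b² = b²)
(I(-4, m(-3, 1)) + S(P))² = (1² + (13/7)²)² = (1 + 169/49)² = (218/49)² = 47524/2401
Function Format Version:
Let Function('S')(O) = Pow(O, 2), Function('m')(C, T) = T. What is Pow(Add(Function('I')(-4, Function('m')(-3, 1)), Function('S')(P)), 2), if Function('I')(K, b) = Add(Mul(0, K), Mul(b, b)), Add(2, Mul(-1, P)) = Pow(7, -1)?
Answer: Rational(47524, 2401) ≈ 19.793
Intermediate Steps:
P = Rational(13, 7) (P = Add(2, Mul(-1, Pow(7, -1))) = Add(2, Mul(-1, Rational(1, 7))) = Add(2, Rational(-1, 7)) = Rational(13, 7) ≈ 1.8571)
Function('I')(K, b) = Pow(b, 2) (Function('I')(K, b) = Add(0, Pow(b, 2)) = Pow(b, 2))
Pow(Add(Function('I')(-4, Function('m')(-3, 1)), Function('S')(P)), 2) = Pow(Add(Pow(1, 2), Pow(Rational(13, 7), 2)), 2) = Pow(Add(1, Rational(169, 49)), 2) = Pow(Rational(218, 49), 2) = Rational(47524, 2401)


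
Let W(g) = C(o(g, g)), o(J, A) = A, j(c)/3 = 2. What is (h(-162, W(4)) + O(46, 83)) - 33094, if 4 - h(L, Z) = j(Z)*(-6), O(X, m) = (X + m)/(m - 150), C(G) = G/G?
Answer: -2214747/67 ≈ -33056.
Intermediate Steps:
j(c) = 6 (j(c) = 3*2 = 6)
C(G) = 1
W(g) = 1
O(X, m) = (X + m)/(-150 + m)
h(L, Z) = 40 (h(L, Z) = 4 - 6*(-6) = 4 - 1*(-36) = 4 + 36 = 40)
(h(-162, W(4)) + O(46, 83)) - 33094 = (40 + (46 + 83)/(-150 + 83)) - 33094 = (40 + 129/(-67)) - 33094 = (40 - 1/67*129) - 33094 = (40 - 129/67) - 33094 = 2551/67 - 33094 = -2214747/67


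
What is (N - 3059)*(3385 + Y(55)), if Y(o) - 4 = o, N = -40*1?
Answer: -10672956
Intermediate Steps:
N = -40
Y(o) = 4 + o
(N - 3059)*(3385 + Y(55)) = (-40 - 3059)*(3385 + (4 + 55)) = -3099*(3385 + 59) = -3099*3444 = -10672956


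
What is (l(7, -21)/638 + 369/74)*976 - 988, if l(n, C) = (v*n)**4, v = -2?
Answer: 739420900/11803 ≈ 62647.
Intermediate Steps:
l(n, C) = 16*n**4 (l(n, C) = (-2*n)**4 = 16*n**4)
(l(7, -21)/638 + 369/74)*976 - 988 = ((16*7**4)/638 + 369/74)*976 - 988 = ((16*2401)*(1/638) + 369*(1/74))*976 - 988 = (38416*(1/638) + 369/74)*976 - 988 = (19208/319 + 369/74)*976 - 988 = (1539103/23606)*976 - 988 = 751082264/11803 - 988 = 739420900/11803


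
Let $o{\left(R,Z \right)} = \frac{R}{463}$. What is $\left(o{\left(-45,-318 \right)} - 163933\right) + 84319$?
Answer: $- \frac{36861327}{463} \approx -79614.0$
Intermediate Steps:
$o{\left(R,Z \right)} = \frac{R}{463}$ ($o{\left(R,Z \right)} = R \frac{1}{463} = \frac{R}{463}$)
$\left(o{\left(-45,-318 \right)} - 163933\right) + 84319 = \left(\frac{1}{463} \left(-45\right) - 163933\right) + 84319 = \left(- \frac{45}{463} - 163933\right) + 84319 = - \frac{75901024}{463} + 84319 = - \frac{36861327}{463}$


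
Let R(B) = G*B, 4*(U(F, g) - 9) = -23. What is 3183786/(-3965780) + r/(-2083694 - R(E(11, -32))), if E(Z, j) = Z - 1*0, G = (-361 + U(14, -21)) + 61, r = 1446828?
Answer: -3531841330821/2357293341130 ≈ -1.4983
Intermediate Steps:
U(F, g) = 13/4 (U(F, g) = 9 + (¼)*(-23) = 9 - 23/4 = 13/4)
G = -1187/4 (G = (-361 + 13/4) + 61 = -1431/4 + 61 = -1187/4 ≈ -296.75)
E(Z, j) = Z (E(Z, j) = Z + 0 = Z)
R(B) = -1187*B/4
3183786/(-3965780) + r/(-2083694 - R(E(11, -32))) = 3183786/(-3965780) + 1446828/(-2083694 - (-1187)*11/4) = 3183786*(-1/3965780) + 1446828/(-2083694 - 1*(-13057/4)) = -1591893/1982890 + 1446828/(-2083694 + 13057/4) = -1591893/1982890 + 1446828/(-8321719/4) = -1591893/1982890 + 1446828*(-4/8321719) = -1591893/1982890 - 5787312/8321719 = -3531841330821/2357293341130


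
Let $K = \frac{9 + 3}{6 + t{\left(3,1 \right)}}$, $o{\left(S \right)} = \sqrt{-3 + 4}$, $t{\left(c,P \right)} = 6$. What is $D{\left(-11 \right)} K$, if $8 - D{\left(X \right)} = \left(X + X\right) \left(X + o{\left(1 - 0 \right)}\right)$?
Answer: $-212$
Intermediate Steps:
$o{\left(S \right)} = 1$ ($o{\left(S \right)} = \sqrt{1} = 1$)
$K = 1$ ($K = \frac{9 + 3}{6 + 6} = \frac{12}{12} = 12 \cdot \frac{1}{12} = 1$)
$D{\left(X \right)} = 8 - 2 X \left(1 + X\right)$ ($D{\left(X \right)} = 8 - \left(X + X\right) \left(X + 1\right) = 8 - 2 X \left(1 + X\right)$)
$D{\left(-11 \right)} K = \left(8 - -22 - 2 \left(-11\right)^{2}\right) 1 = \left(8 + 22 - 242\right) 1 = \left(-212\right) 1 = -212$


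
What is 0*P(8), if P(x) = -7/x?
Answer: 0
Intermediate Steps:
0*P(8) = 0*(-7/8) = 0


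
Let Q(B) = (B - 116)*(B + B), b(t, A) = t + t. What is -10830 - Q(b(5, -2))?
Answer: -8710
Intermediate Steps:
b(t, A) = 2*t
Q(B) = 2*B*(-116 + B) (Q(B) = (-116 + B)*(2*B) = 2*B*(-116 + B))
-10830 - Q(b(5, -2)) = -10830 - 2*2*5*(-116 + 2*5) = -10830 - 2*10*(-116 + 10) = -10830 - 2*10*(-106) = -10830 - 1*(-2120) = -10830 + 2120 = -8710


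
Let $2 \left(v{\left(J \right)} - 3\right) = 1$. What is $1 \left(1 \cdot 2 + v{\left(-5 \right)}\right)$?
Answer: $\frac{11}{2} \approx 5.5$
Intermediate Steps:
$v{\left(J \right)} = \frac{7}{2}$ ($v{\left(J \right)} = 3 + \frac{1}{2} \cdot 1 = 3 + \frac{1}{2} = \frac{7}{2}$)
$1 \left(1 \cdot 2 + v{\left(-5 \right)}\right) = 1 \left(1 \cdot 2 + \frac{7}{2}\right) = 1 \left(2 + \frac{7}{2}\right) = 1 \cdot \frac{11}{2} = \frac{11}{2}$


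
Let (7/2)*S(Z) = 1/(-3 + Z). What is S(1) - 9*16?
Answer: -1009/7 ≈ -144.14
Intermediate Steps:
S(Z) = 2/(7*(-3 + Z))
S(1) - 9*16 = 2/(7*(-3 + 1)) - 9*16 = (2/7)/(-2) - 144 = (2/7)*(-½) - 144 = -⅐ - 144 = -1009/7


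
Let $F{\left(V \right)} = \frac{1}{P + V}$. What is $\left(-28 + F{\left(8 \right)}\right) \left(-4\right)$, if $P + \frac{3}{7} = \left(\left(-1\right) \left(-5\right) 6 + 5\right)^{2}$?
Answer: $\frac{241577}{2157} \approx 112.0$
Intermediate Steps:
$P = \frac{8572}{7}$ ($P = - \frac{3}{7} + \left(\left(-1\right) \left(-5\right) 6 + 5\right)^{2} = - \frac{3}{7} + \left(5 \cdot 6 + 5\right)^{2} = - \frac{3}{7} + \left(30 + 5\right)^{2} = - \frac{3}{7} + 35^{2} = - \frac{3}{7} + 1225 = \frac{8572}{7} \approx 1224.6$)
$F{\left(V \right)} = \frac{1}{\frac{8572}{7} + V}$
$\left(-28 + F{\left(8 \right)}\right) \left(-4\right) = \left(-28 + \frac{7}{8572 + 7 \cdot 8}\right) \left(-4\right) = \left(-28 + \frac{7}{8572 + 56}\right) \left(-4\right) = \left(-28 + \frac{7}{8628}\right) \left(-4\right) = \left(- \frac{241577}{8628}\right) \left(-4\right) = \frac{241577}{2157}$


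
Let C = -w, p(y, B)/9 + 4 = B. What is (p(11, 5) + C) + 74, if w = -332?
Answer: 415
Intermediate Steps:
p(y, B) = -36 + 9*B
C = 332 (C = -1*(-332) = 332)
(p(11, 5) + C) + 74 = ((-36 + 9*5) + 332) + 74 = ((-36 + 45) + 332) + 74 = (9 + 332) + 74 = 341 + 74 = 415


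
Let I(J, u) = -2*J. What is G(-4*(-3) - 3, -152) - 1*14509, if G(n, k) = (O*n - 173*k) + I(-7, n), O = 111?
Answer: 12800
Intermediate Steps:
G(n, k) = 14 - 173*k + 111*n (G(n, k) = (111*n - 173*k) - 2*(-7) = (-173*k + 111*n) + 14 = 14 - 173*k + 111*n)
G(-4*(-3) - 3, -152) - 1*14509 = (14 - 173*(-152) + 111*(-4*(-3) - 3)) - 1*14509 = (14 + 26296 + 111*(12 - 3)) - 14509 = (14 + 26296 + 111*9) - 14509 = (14 + 26296 + 999) - 14509 = 27309 - 14509 = 12800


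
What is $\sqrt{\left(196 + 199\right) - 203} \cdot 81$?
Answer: $648 \sqrt{3} \approx 1122.4$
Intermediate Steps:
$\sqrt{\left(196 + 199\right) - 203} \cdot 81 = \sqrt{395 - 203} \cdot 81 = \sqrt{192} \cdot 81 = 8 \sqrt{3} \cdot 81 = 648 \sqrt{3}$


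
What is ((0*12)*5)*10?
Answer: 0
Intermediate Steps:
((0*12)*5)*10 = (0*5)*10 = 0*10 = 0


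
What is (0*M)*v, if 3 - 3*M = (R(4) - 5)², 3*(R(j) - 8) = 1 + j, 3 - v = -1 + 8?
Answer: 0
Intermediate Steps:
v = -4 (v = 3 - (-1 + 8) = 3 - 1*7 = 3 - 7 = -4)
R(j) = 25/3 + j/3 (R(j) = 8 + (1 + j)/3 = 8 + (⅓ + j/3) = 25/3 + j/3)
M = -169/27 (M = 1 - ((25/3 + (⅓)*4) - 5)²/3 = 1 - ((25/3 + 4/3) - 5)²/3 = 1 - (29/3 - 5)²/3 = 1 - (14/3)²/3 = 1 - ⅓*196/9 = 1 - 196/27 = -169/27 ≈ -6.2593)
(0*M)*v = (0*(-169/27))*(-4) = 0*(-4) = 0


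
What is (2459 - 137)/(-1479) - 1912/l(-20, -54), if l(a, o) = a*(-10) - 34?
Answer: -535550/40919 ≈ -13.088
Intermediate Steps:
l(a, o) = -34 - 10*a (l(a, o) = -10*a - 34 = -34 - 10*a)
(2459 - 137)/(-1479) - 1912/l(-20, -54) = (2459 - 137)/(-1479) - 1912/(-34 - 10*(-20)) = 2322*(-1/1479) - 1912/(-34 + 200) = -774/493 - 1912/166 = -774/493 - 1912*1/166 = -774/493 - 956/83 = -535550/40919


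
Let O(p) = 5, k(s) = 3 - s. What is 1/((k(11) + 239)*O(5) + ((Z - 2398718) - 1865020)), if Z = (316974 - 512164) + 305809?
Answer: -1/4151964 ≈ -2.4085e-7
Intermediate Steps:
Z = 110619 (Z = -195190 + 305809 = 110619)
1/((k(11) + 239)*O(5) + ((Z - 2398718) - 1865020)) = 1/(((3 - 1*11) + 239)*5 + ((110619 - 2398718) - 1865020)) = 1/(((3 - 11) + 239)*5 + (-2288099 - 1865020)) = 1/((-8 + 239)*5 - 4153119) = 1/(231*5 - 4153119) = 1/(1155 - 4153119) = 1/(-4151964) = -1/4151964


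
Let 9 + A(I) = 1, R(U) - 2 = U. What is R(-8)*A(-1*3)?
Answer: 48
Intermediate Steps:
R(U) = 2 + U
A(I) = -8 (A(I) = -9 + 1 = -8)
R(-8)*A(-1*3) = (2 - 8)*(-8) = -6*(-8) = 48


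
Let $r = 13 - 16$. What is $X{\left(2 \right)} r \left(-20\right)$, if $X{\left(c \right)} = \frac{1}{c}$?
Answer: $30$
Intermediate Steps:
$r = -3$
$X{\left(2 \right)} r \left(-20\right) = \frac{1}{2} \left(-3\right) \left(-20\right) = \left(- \frac{3}{2}\right) \left(-20\right) = 30$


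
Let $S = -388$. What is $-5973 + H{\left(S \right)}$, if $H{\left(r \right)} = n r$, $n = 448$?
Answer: $-179797$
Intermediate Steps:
$H{\left(r \right)} = 448 r$
$-5973 + H{\left(S \right)} = -5973 + 448 \left(-388\right) = -5973 - 173824 = -179797$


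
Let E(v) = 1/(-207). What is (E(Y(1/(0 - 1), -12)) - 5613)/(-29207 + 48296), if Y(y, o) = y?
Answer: -1161892/3951423 ≈ -0.29404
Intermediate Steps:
E(v) = -1/207
(E(Y(1/(0 - 1), -12)) - 5613)/(-29207 + 48296) = (-1/207 - 5613)/(-29207 + 48296) = -1161892/207/19089 = -1161892/207*1/19089 = -1161892/3951423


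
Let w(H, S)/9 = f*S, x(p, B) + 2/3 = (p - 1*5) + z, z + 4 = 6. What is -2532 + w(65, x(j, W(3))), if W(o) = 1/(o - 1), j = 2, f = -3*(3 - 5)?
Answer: -2622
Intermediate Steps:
f = 6 (f = -3*(-2) = 6)
z = 2 (z = -4 + 6 = 2)
W(o) = 1/(-1 + o)
x(p, B) = -11/3 + p (x(p, B) = -⅔ + ((p - 1*5) + 2) = -⅔ + ((p - 5) + 2) = -⅔ + ((-5 + p) + 2) = -⅔ + (-3 + p) = -11/3 + p)
w(H, S) = 54*S (w(H, S) = 9*(6*S) = 54*S)
-2532 + w(65, x(j, W(3))) = -2532 + 54*(-11/3 + 2) = -2532 + 54*(-5/3) = -2532 - 90 = -2622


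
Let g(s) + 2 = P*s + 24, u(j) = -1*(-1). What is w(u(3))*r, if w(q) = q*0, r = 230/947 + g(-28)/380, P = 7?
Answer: 0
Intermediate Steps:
u(j) = 1
g(s) = 22 + 7*s (g(s) = -2 + (7*s + 24) = -2 + (24 + 7*s) = 22 + 7*s)
r = -38689/179930 (r = 230/947 + (22 + 7*(-28))/380 = 230*(1/947) + (22 - 196)*(1/380) = 230/947 - 174*1/380 = 230/947 - 87/190 = -38689/179930 ≈ -0.21502)
w(q) = 0
w(u(3))*r = 0*(-38689/179930) = 0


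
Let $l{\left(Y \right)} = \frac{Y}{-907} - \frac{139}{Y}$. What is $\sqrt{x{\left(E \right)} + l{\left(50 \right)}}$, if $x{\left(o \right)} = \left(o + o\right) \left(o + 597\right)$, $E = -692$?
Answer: $\frac{\sqrt{10815955820578}}{9070} \approx 362.6$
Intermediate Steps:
$x{\left(o \right)} = 2 o \left(597 + o\right)$
$l{\left(Y \right)} = - \frac{139}{Y} - \frac{Y}{907}$ ($l{\left(Y \right)} = Y \left(- \frac{1}{907}\right) - \frac{139}{Y} = - \frac{Y}{907} - \frac{139}{Y} = - \frac{139}{Y} - \frac{Y}{907}$)
$\sqrt{x{\left(E \right)} + l{\left(50 \right)}} = \sqrt{2 \left(-692\right) \left(597 - 692\right) - \left(\frac{50}{907} + \frac{139}{50}\right)} = \sqrt{2 \left(-692\right) \left(-95\right) - \frac{128573}{45350}} = \sqrt{131480 - \frac{128573}{45350}} = \sqrt{\frac{5962489427}{45350}} = \frac{\sqrt{10815955820578}}{9070}$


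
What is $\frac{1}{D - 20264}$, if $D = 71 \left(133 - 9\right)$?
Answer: $- \frac{1}{11460} \approx -8.726 \cdot 10^{-5}$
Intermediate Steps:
$D = 8804$ ($D = 71 \cdot 124 = 8804$)
$\frac{1}{D - 20264} = \frac{1}{8804 - 20264} = \frac{1}{-11460} = - \frac{1}{11460}$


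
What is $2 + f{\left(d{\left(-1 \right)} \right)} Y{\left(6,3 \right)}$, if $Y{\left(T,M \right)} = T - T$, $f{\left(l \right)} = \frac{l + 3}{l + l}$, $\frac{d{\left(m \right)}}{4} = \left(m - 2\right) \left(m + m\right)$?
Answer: $2$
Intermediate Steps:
$d{\left(m \right)} = 8 m \left(-2 + m\right)$ ($d{\left(m \right)} = 4 \left(m - 2\right) \left(m + m\right) = 4 \left(-2 + m\right) 2 m = 4 \cdot 2 m \left(-2 + m\right) = 8 m \left(-2 + m\right)$)
$f{\left(l \right)} = \frac{3 + l}{2 l}$
$Y{\left(T,M \right)} = 0$
$2 + f{\left(d{\left(-1 \right)} \right)} Y{\left(6,3 \right)} = 2 + \frac{3 + 8 \left(-1\right) \left(-2 - 1\right)}{2 \cdot 8 \left(-1\right) \left(-2 - 1\right)} 0 = 2 + \frac{3 + 8 \left(-1\right) \left(-3\right)}{2 \cdot 8 \left(-1\right) \left(-3\right)} 0 = 2 + \frac{3 + 24}{2 \cdot 24} \cdot 0 = 2 + \frac{1}{2} \cdot \frac{1}{24} \cdot 27 \cdot 0 = 2 + \frac{9}{16} \cdot 0 = 2 + 0 = 2$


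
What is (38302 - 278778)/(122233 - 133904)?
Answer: 240476/11671 ≈ 20.605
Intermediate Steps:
(38302 - 278778)/(122233 - 133904) = -240476/(-11671) = -240476*(-1/11671) = 240476/11671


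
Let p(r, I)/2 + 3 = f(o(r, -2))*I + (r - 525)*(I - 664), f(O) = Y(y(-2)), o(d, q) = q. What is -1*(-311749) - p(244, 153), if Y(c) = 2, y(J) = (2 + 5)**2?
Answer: 23961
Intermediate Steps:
y(J) = 49 (y(J) = 7**2 = 49)
f(O) = 2
p(r, I) = -6 + 4*I + 2*(-664 + I)*(-525 + r) (p(r, I) = -6 + 2*(2*I + (r - 525)*(I - 664)) = -6 + 2*(2*I + (-525 + r)*(-664 + I)) = -6 + 2*(2*I + (-664 + I)*(-525 + r)) = -6 + (4*I + 2*(-664 + I)*(-525 + r)) = -6 + 4*I + 2*(-664 + I)*(-525 + r))
-1*(-311749) - p(244, 153) = -1*(-311749) - (697194 - 1328*244 - 1046*153 + 2*153*244) = 311749 - (697194 - 324032 - 160038 + 74664) = 311749 - 1*287788 = 311749 - 287788 = 23961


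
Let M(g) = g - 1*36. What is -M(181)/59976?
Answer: -145/59976 ≈ -0.0024176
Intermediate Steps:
M(g) = -36 + g (M(g) = g - 36 = -36 + g)
-M(181)/59976 = -(-36 + 181)/59976 = -145/59976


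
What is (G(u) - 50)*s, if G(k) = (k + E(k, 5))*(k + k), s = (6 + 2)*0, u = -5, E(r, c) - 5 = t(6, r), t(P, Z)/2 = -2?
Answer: 0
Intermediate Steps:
t(P, Z) = -4 (t(P, Z) = 2*(-2) = -4)
E(r, c) = 1 (E(r, c) = 5 - 4 = 1)
s = 0 (s = 8*0 = 0)
G(k) = 2*k*(1 + k) (G(k) = (k + 1)*(k + k) = (1 + k)*(2*k) = 2*k*(1 + k))
(G(u) - 50)*s = (2*(-5)*(1 - 5) - 50)*0 = (2*(-5)*(-4) - 50)*0 = (40 - 50)*0 = -10*0 = 0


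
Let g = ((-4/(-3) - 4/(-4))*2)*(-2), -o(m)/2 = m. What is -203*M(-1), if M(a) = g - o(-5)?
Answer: 11774/3 ≈ 3924.7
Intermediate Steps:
o(m) = -2*m
g = -28/3 (g = ((-4*(-1/3) - 4*(-1/4))*2)*(-2) = ((4/3 + 1)*2)*(-2) = ((7/3)*2)*(-2) = (14/3)*(-2) = -28/3 ≈ -9.3333)
M(a) = -58/3 (M(a) = -28/3 - (-2)*(-5) = -28/3 - 1*10 = -28/3 - 10 = -58/3)
-203*M(-1) = -203*(-58/3) = 11774/3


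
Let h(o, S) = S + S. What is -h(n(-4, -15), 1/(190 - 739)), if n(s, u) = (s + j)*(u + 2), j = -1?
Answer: 2/549 ≈ 0.0036430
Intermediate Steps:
n(s, u) = (-1 + s)*(2 + u) (n(s, u) = (s - 1)*(u + 2) = (-1 + s)*(2 + u))
h(o, S) = 2*S
-h(n(-4, -15), 1/(190 - 739)) = -2/(190 - 739) = -2/(-549) = -2*(-1)/549 = -1*(-2/549) = 2/549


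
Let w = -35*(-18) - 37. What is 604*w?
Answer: 358172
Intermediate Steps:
w = 593 (w = 630 - 37 = 593)
604*w = 604*593 = 358172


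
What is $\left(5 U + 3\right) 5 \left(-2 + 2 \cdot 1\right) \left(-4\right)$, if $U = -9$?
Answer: $0$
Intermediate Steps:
$\left(5 U + 3\right) 5 \left(-2 + 2 \cdot 1\right) \left(-4\right) = \left(5 \left(-9\right) + 3\right) 5 \left(-2 + 2 \cdot 1\right) \left(-4\right) = \left(-45 + 3\right) 5 \left(-2 + 2\right) \left(-4\right) = - 42 \cdot 5 \cdot 0 \left(-4\right) = - 42 \cdot 0 \left(-4\right) = \left(-42\right) 0 = 0$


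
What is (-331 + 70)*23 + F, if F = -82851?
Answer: -88854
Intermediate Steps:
(-331 + 70)*23 + F = (-331 + 70)*23 - 82851 = -261*23 - 82851 = -6003 - 82851 = -88854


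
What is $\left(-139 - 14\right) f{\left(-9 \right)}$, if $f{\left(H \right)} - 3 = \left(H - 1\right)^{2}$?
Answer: $-15759$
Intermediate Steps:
$f{\left(H \right)} = 3 + \left(-1 + H\right)^{2}$ ($f{\left(H \right)} = 3 + \left(H - 1\right)^{2} = 3 + \left(-1 + H\right)^{2}$)
$\left(-139 - 14\right) f{\left(-9 \right)} = \left(-139 - 14\right) \left(3 + \left(-1 - 9\right)^{2}\right) = - 153 \left(3 + \left(-10\right)^{2}\right) = - 153 \left(3 + 100\right) = \left(-153\right) 103 = -15759$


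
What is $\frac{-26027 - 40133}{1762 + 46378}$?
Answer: $- \frac{3308}{2407} \approx -1.3743$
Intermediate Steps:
$\frac{-26027 - 40133}{1762 + 46378} = - \frac{66160}{48140} = \left(-66160\right) \frac{1}{48140} = - \frac{3308}{2407}$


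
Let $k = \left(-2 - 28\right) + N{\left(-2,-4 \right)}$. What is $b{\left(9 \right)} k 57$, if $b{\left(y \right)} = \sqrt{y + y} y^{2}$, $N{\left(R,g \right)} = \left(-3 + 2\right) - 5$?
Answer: $- 498636 \sqrt{2} \approx -7.0518 \cdot 10^{5}$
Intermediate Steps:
$N{\left(R,g \right)} = -6$ ($N{\left(R,g \right)} = -1 - 5 = -6$)
$b{\left(y \right)} = \sqrt{2} y^{\frac{5}{2}}$ ($b{\left(y \right)} = \sqrt{2 y} y^{2} = \sqrt{2} \sqrt{y} y^{2} = \sqrt{2} y^{\frac{5}{2}}$)
$k = -36$ ($k = \left(-2 - 28\right) - 6 = -30 - 6 = -36$)
$b{\left(9 \right)} k 57 = \sqrt{2} \cdot 9^{\frac{5}{2}} \left(-36\right) 57 = \sqrt{2} \cdot 243 \left(-36\right) 57 = 243 \sqrt{2} \left(-36\right) 57 = - 8748 \sqrt{2} \cdot 57 = - 498636 \sqrt{2}$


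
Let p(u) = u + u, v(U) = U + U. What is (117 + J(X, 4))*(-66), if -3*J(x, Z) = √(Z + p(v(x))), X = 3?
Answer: -7634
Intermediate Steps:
v(U) = 2*U
p(u) = 2*u
J(x, Z) = -√(Z + 4*x)/3 (J(x, Z) = -√(Z + 2*(2*x))/3 = -√(Z + 4*x)/3)
(117 + J(X, 4))*(-66) = (117 - √(4 + 4*3)/3)*(-66) = (117 - √(4 + 12)/3)*(-66) = (117 - √16/3)*(-66) = (117 - ⅓*4)*(-66) = (117 - 4/3)*(-66) = (347/3)*(-66) = -7634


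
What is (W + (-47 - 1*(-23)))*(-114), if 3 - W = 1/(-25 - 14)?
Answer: 31084/13 ≈ 2391.1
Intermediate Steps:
W = 118/39 (W = 3 - 1/(-25 - 14) = 3 - 1/(-39) = 3 - 1*(-1/39) = 3 + 1/39 = 118/39 ≈ 3.0256)
(W + (-47 - 1*(-23)))*(-114) = (118/39 + (-47 - 1*(-23)))*(-114) = (118/39 + (-47 + 23))*(-114) = (118/39 - 24)*(-114) = -818/39*(-114) = 31084/13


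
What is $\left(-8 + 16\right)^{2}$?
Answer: $64$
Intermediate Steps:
$\left(-8 + 16\right)^{2} = 8^{2} = 64$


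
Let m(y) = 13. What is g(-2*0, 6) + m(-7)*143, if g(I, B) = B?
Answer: 1865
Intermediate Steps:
g(-2*0, 6) + m(-7)*143 = 6 + 13*143 = 6 + 1859 = 1865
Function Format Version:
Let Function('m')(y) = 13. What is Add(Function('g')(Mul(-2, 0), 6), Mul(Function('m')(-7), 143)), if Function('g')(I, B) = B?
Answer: 1865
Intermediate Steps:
Add(Function('g')(Mul(-2, 0), 6), Mul(Function('m')(-7), 143)) = Add(6, Mul(13, 143)) = Add(6, 1859) = 1865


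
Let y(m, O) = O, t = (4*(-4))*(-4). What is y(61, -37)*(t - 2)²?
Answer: -142228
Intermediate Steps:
t = 64 (t = -16*(-4) = 64)
y(61, -37)*(t - 2)² = -37*(64 - 2)² = -37*62² = -37*3844 = -142228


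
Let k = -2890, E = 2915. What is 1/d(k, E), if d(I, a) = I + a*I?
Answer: -1/8427240 ≈ -1.1866e-7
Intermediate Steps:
d(I, a) = I + I*a
1/d(k, E) = 1/(-2890*(1 + 2915)) = 1/(-2890*2916) = 1/(-8427240) = -1/8427240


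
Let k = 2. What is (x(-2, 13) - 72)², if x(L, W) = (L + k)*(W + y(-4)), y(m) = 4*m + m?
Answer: 5184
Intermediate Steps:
y(m) = 5*m
x(L, W) = (-20 + W)*(2 + L) (x(L, W) = (L + 2)*(W + 5*(-4)) = (2 + L)*(W - 20) = (2 + L)*(-20 + W) = (-20 + W)*(2 + L))
(x(-2, 13) - 72)² = ((-40 - 20*(-2) + 2*13 - 2*13) - 72)² = ((-40 + 40 + 26 - 26) - 72)² = (0 - 72)² = (-72)² = 5184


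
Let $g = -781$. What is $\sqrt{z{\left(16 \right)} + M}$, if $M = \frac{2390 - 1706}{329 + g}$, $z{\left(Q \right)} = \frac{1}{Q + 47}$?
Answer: $\frac{2 i \sqrt{2108015}}{2373} \approx 1.2237 i$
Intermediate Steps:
$z{\left(Q \right)} = \frac{1}{47 + Q}$
$M = - \frac{171}{113}$ ($M = \frac{2390 - 1706}{329 - 781} = \frac{684}{-452} = 684 \left(- \frac{1}{452}\right) = - \frac{171}{113} \approx -1.5133$)
$\sqrt{z{\left(16 \right)} + M} = \sqrt{\frac{1}{47 + 16} - \frac{171}{113}} = \sqrt{\frac{1}{63} - \frac{171}{113}} = \sqrt{- \frac{10660}{7119}} = \frac{2 i \sqrt{2108015}}{2373}$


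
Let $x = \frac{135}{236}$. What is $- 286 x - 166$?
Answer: $- \frac{38893}{118} \approx -329.6$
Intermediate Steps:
$x = \frac{135}{236}$ ($x = 135 \cdot \frac{1}{236} = \frac{135}{236} \approx 0.57203$)
$- 286 x - 166 = \left(-286\right) \frac{135}{236} - 166 = - \frac{19305}{118} - 166 = - \frac{38893}{118}$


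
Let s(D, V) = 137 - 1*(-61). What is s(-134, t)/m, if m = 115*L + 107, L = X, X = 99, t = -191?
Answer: 99/5746 ≈ 0.017229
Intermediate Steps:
s(D, V) = 198 (s(D, V) = 137 + 61 = 198)
L = 99
m = 11492 (m = 115*99 + 107 = 11385 + 107 = 11492)
s(-134, t)/m = 198/11492 = 198*(1/11492) = 99/5746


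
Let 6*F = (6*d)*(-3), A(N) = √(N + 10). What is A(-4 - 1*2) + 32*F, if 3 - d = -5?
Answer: -766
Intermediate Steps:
d = 8 (d = 3 - 1*(-5) = 3 + 5 = 8)
A(N) = √(10 + N)
F = -24 (F = ((6*8)*(-3))/6 = (48*(-3))/6 = (⅙)*(-144) = -24)
A(-4 - 1*2) + 32*F = √(10 + (-4 - 1*2)) + 32*(-24) = √(10 + (-4 - 2)) - 768 = √(10 - 6) - 768 = √4 - 768 = 2 - 768 = -766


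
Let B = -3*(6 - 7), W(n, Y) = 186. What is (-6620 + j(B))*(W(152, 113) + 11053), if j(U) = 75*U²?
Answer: -66815855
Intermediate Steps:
B = 3 (B = -3*(-1) = 3)
(-6620 + j(B))*(W(152, 113) + 11053) = (-6620 + 75*3²)*(186 + 11053) = (-6620 + 75*9)*11239 = (-6620 + 675)*11239 = -5945*11239 = -66815855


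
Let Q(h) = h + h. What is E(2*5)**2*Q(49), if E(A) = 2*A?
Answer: 39200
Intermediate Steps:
Q(h) = 2*h
E(2*5)**2*Q(49) = (2*(2*5))**2*(2*49) = (2*10)**2*98 = 20**2*98 = 400*98 = 39200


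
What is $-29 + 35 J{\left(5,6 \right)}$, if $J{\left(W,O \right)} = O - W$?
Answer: $6$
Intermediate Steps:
$-29 + 35 J{\left(5,6 \right)} = -29 + 35 \left(6 - 5\right) = -29 + 35 \cdot 1 = -29 + 35 = 6$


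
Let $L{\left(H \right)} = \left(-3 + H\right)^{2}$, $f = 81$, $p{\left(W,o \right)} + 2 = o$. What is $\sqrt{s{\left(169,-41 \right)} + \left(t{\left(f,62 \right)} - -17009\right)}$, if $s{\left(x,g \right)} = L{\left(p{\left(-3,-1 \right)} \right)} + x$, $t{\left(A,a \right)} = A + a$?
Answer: $\sqrt{17357} \approx 131.75$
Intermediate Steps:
$p{\left(W,o \right)} = -2 + o$
$s{\left(x,g \right)} = 36 + x$ ($s{\left(x,g \right)} = \left(-3 - 3\right)^{2} + x = \left(-6\right)^{2} + x = 36 + x$)
$\sqrt{s{\left(169,-41 \right)} + \left(t{\left(f,62 \right)} - -17009\right)} = \sqrt{\left(36 + 169\right) + \left(\left(81 + 62\right) - -17009\right)} = \sqrt{205 + \left(143 + 17009\right)} = \sqrt{205 + 17152} = \sqrt{17357}$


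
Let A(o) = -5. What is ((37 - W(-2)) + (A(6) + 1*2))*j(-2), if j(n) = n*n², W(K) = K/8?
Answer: -274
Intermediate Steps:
W(K) = K/8 (W(K) = K*(⅛) = K/8)
j(n) = n³
((37 - W(-2)) + (A(6) + 1*2))*j(-2) = ((37 - (-2)/8) + (-5 + 1*2))*(-2)³ = ((37 - 1*(-¼)) + (-5 + 2))*(-8) = ((37 + ¼) - 3)*(-8) = (149/4 - 3)*(-8) = (137/4)*(-8) = -274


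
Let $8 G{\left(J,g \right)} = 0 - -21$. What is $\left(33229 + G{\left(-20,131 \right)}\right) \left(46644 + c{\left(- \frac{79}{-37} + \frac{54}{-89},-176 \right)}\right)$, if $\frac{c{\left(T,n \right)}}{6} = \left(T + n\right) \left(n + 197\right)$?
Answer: $\frac{10794599770773}{13172} \approx 8.1951 \cdot 10^{8}$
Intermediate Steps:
$G{\left(J,g \right)} = \frac{21}{8}$ ($G{\left(J,g \right)} = \frac{0 - -21}{8} = \frac{0 + 21}{8} = \frac{1}{8} \cdot 21 = \frac{21}{8}$)
$c{\left(T,n \right)} = 6 \left(197 + n\right) \left(T + n\right)$ ($c{\left(T,n \right)} = 6 \left(T + n\right) \left(n + 197\right) = 6 \left(T + n\right) \left(197 + n\right) = 6 \left(197 + n\right) \left(T + n\right)$)
$\left(33229 + G{\left(-20,131 \right)}\right) \left(46644 + c{\left(- \frac{79}{-37} + \frac{54}{-89},-176 \right)}\right) = \left(33229 + \frac{21}{8}\right) \left(46644 + \left(6 \left(-176\right)^{2} + 1182 \left(- \frac{79}{-37} + \frac{54}{-89}\right) + 1182 \left(-176\right) + 6 \left(- \frac{79}{-37} + \frac{54}{-89}\right) \left(-176\right)\right)\right) = \frac{265853 \left(46644 + \left(6 \cdot 30976 + 1182 \left(\left(-79\right) \left(- \frac{1}{37}\right) + 54 \left(- \frac{1}{89}\right)\right) - 208032 + 6 \left(\left(-79\right) \left(- \frac{1}{37}\right) + 54 \left(- \frac{1}{89}\right)\right) \left(-176\right)\right)\right)}{8} = \frac{265853 \left(46644 + \left(185856 + 1182 \left(\frac{79}{37} - \frac{54}{89}\right) - 208032 + 6 \left(\frac{79}{37} - \frac{54}{89}\right) \left(-176\right)\right)\right)}{8} = \frac{265853 \left(46644 + \left(185856 + 1182 \cdot \frac{5033}{3293} - 208032 + 6 \cdot \frac{5033}{3293} \left(-176\right)\right)\right)}{8} = \frac{265853 \left(46644 + \left(185856 + \frac{5949006}{3293} - 208032 - \frac{5314848}{3293}\right)\right)}{8} = \frac{265853 \left(46644 - \frac{72391410}{3293}\right)}{8} = \frac{265853}{8} \cdot \frac{81207282}{3293} = \frac{10794599770773}{13172}$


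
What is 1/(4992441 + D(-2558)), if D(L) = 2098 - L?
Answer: 1/4997097 ≈ 2.0012e-7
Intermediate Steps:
1/(4992441 + D(-2558)) = 1/(4992441 + (2098 - 1*(-2558))) = 1/(4992441 + (2098 + 2558)) = 1/(4992441 + 4656) = 1/4997097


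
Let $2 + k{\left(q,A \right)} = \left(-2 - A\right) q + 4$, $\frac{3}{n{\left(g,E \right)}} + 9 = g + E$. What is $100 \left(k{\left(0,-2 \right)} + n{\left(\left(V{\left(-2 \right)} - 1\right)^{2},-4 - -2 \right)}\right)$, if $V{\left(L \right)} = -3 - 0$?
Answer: $260$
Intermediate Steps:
$V{\left(L \right)} = -3$ ($V{\left(L \right)} = -3 + 0 = -3$)
$n{\left(g,E \right)} = \frac{3}{-9 + E + g}$ ($n{\left(g,E \right)} = \frac{3}{-9 + \left(g + E\right)} = \frac{3}{-9 + \left(E + g\right)} = \frac{3}{-9 + E + g}$)
$k{\left(q,A \right)} = 2 + q \left(-2 - A\right)$ ($k{\left(q,A \right)} = -2 + \left(\left(-2 - A\right) q + 4\right) = -2 + \left(q \left(-2 - A\right) + 4\right) = -2 + \left(4 + q \left(-2 - A\right)\right) = 2 + q \left(-2 - A\right)$)
$100 \left(k{\left(0,-2 \right)} + n{\left(\left(V{\left(-2 \right)} - 1\right)^{2},-4 - -2 \right)}\right) = 100 \left(\left(2 - 0 - \left(-2\right) 0\right) + \frac{3}{-9 - 2 + \left(-3 - 1\right)^{2}}\right) = 100 \left(\left(2 + 0 + 0\right) + \frac{3}{-9 + \left(-4 + 2\right) + \left(-4\right)^{2}}\right) = 100 \left(2 + \frac{3}{-9 - 2 + 16}\right) = 100 \left(2 + \frac{3}{5}\right) = 100 \cdot \frac{13}{5} = 260$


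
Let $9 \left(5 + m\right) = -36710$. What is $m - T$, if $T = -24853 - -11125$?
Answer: $\frac{86797}{9} \approx 9644.1$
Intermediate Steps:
$m = - \frac{36755}{9}$ ($m = -5 + \frac{1}{9} \left(-36710\right) = -5 - \frac{36710}{9} = - \frac{36755}{9} \approx -4083.9$)
$T = -13728$ ($T = -24853 + 11125 = -13728$)
$m - T = - \frac{36755}{9} - -13728 = - \frac{36755}{9} + 13728 = \frac{86797}{9}$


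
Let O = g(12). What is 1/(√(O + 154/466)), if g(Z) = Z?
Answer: √3961/221 ≈ 0.28478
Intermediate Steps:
O = 12
1/(√(O + 154/466)) = 1/(√(12 + 154/466)) = 1/(√(12 + 154*(1/466))) = 1/(√(12 + 77/233)) = 1/(√(2873/233)) = 1/(13*√3961/233) = √3961/221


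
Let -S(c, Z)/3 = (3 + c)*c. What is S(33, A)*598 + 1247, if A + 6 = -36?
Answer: -2130025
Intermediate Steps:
A = -42 (A = -6 - 36 = -42)
S(c, Z) = -3*c*(3 + c) (S(c, Z) = -3*(3 + c)*c = -3*c*(3 + c))
S(33, A)*598 + 1247 = -3*33*(3 + 33)*598 + 1247 = -3*33*36*598 + 1247 = -3564*598 + 1247 = -2131272 + 1247 = -2130025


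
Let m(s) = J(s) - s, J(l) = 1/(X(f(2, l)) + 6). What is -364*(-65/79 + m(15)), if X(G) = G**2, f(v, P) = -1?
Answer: 450892/79 ≈ 5707.5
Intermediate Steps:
J(l) = 1/7 (J(l) = 1/((-1)**2 + 6) = 1/(1 + 6) = 1/7)
m(s) = 1/7 - s
-364*(-65/79 + m(15)) = -364*(-65/79 + (1/7 - 1*15)) = -364*(-65/79 + (1/7 - 15)) = -364*(-1*65/79 - 104/7) = -364*(-65/79 - 104/7) = -364*(-8671)/553 = -1*(-450892/79) = 450892/79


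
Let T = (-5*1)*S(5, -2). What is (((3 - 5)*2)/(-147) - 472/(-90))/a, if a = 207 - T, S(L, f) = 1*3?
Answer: 5812/244755 ≈ 0.023746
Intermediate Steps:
S(L, f) = 3
T = -15 (T = -5*1*3 = -5*3 = -15)
a = 222 (a = 207 - 1*(-15) = 207 + 15 = 222)
(((3 - 5)*2)/(-147) - 472/(-90))/a = (((3 - 5)*2)/(-147) - 472/(-90))/222 = (-2*2*(-1/147) - 472*(-1/90))*(1/222) = (-4*(-1/147) + 236/45)*(1/222) = (4/147 + 236/45)*(1/222) = (11624/2205)*(1/222) = 5812/244755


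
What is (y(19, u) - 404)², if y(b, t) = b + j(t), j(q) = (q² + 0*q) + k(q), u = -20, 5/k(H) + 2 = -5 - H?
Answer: 40000/169 ≈ 236.69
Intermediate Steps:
k(H) = 5/(-7 - H) (k(H) = 5/(-2 + (-5 - H)) = 5/(-7 - H))
j(q) = q² - 5/(7 + q) (j(q) = (q² + 0*q) - 5/(7 + q) = (q² + 0) - 5/(7 + q) = q² - 5/(7 + q))
y(b, t) = b + (-5 + t²*(7 + t))/(7 + t)
(y(19, u) - 404)² = ((-5 + (7 - 20)*(19 + (-20)²))/(7 - 20) - 404)² = ((-5 - 13*(19 + 400))/(-13) - 404)² = (-(-5 - 13*419)/13 - 404)² = (-(-5 - 5447)/13 - 404)² = (-1/13*(-5452) - 404)² = (5452/13 - 404)² = (200/13)² = 40000/169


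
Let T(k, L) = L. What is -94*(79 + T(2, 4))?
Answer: -7802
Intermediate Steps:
-94*(79 + T(2, 4)) = -94*(79 + 4) = -94*83 = -7802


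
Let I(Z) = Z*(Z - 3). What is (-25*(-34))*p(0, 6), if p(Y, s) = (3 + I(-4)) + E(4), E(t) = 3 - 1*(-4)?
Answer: 32300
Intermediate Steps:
E(t) = 7 (E(t) = 3 + 4 = 7)
I(Z) = Z*(-3 + Z)
p(Y, s) = 38 (p(Y, s) = (3 - 4*(-3 - 4)) + 7 = (3 - 4*(-7)) + 7 = (3 + 28) + 7 = 31 + 7 = 38)
(-25*(-34))*p(0, 6) = -25*(-34)*38 = 850*38 = 32300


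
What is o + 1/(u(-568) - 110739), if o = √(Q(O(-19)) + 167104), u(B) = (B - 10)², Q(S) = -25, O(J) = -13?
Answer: 1/223345 + √167079 ≈ 408.75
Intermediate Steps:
u(B) = (-10 + B)²
o = √167079 (o = √(-25 + 167104) = √167079 ≈ 408.75)
o + 1/(u(-568) - 110739) = √167079 + 1/((-10 - 568)² - 110739) = √167079 + 1/((-578)² - 110739) = √167079 + 1/(334084 - 110739) = √167079 + 1/223345 = 1/223345 + √167079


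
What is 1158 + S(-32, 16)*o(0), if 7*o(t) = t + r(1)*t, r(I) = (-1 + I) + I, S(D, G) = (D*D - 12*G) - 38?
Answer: 1158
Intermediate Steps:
S(D, G) = -38 + D**2 - 12*G (S(D, G) = (D**2 - 12*G) - 38 = -38 + D**2 - 12*G)
r(I) = -1 + 2*I
o(t) = 2*t/7 (o(t) = (t + (-1 + 2*1)*t)/7 = (t + (-1 + 2)*t)/7 = (t + 1*t)/7 = (t + t)/7 = (2*t)/7 = 2*t/7)
1158 + S(-32, 16)*o(0) = 1158 + (-38 + (-32)**2 - 12*16)*((2/7)*0) = 1158 + (-38 + 1024 - 192)*0 = 1158 + 794*0 = 1158 + 0 = 1158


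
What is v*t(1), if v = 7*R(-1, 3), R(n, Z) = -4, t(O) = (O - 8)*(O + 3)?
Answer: 784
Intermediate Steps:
t(O) = (-8 + O)*(3 + O)
v = -28 (v = 7*(-4) = -28)
v*t(1) = -28*(-24 + 1² - 5*1) = -28*(-24 + 1 - 5) = -28*(-28) = 784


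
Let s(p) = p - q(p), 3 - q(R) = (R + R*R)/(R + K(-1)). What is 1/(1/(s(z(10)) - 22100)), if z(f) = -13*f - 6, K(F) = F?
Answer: -3065103/137 ≈ -22373.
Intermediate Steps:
z(f) = -6 - 13*f
q(R) = 3 - (R + R²)/(-1 + R) (q(R) = 3 - (R + R*R)/(R - 1) = 3 - (R + R²)/(-1 + R))
s(p) = p - (-3 - p² + 2*p)/(-1 + p)
1/(1/(s(z(10)) - 22100)) = 1/(1/((3 - 3*(-6 - 13*10) + 2*(-6 - 13*10)²)/(-1 + (-6 - 13*10)) - 22100)) = 1/(1/((3 - 3*(-6 - 130) + 2*(-6 - 130)²)/(-1 + (-6 - 130)) - 22100)) = 1/(1/((3 - 3*(-136) + 2*(-136)²)/(-1 - 136) - 22100)) = 1/(1/((3 + 408 + 2*18496)/(-137) - 22100)) = 1/(1/(-(3 + 408 + 36992)/137 - 22100)) = 1/(1/(-1/137*37403 - 22100)) = 1/(1/(-37403/137 - 22100)) = 1/(1/(-3065103/137)) = 1/(-137/3065103) = -3065103/137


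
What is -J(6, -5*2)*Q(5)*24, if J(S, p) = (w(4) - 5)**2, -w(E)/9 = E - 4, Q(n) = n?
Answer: -3000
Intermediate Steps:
w(E) = 36 - 9*E (w(E) = -9*(E - 4) = -9*(-4 + E) = 36 - 9*E)
J(S, p) = 25 (J(S, p) = ((36 - 9*4) - 5)**2 = ((36 - 36) - 5)**2 = (0 - 5)**2 = (-5)**2 = 25)
-J(6, -5*2)*Q(5)*24 = -25*5*24 = -125*24 = -1*3000 = -3000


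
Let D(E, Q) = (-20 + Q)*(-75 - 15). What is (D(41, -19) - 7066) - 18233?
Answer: -21789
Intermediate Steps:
D(E, Q) = 1800 - 90*Q (D(E, Q) = (-20 + Q)*(-90) = 1800 - 90*Q)
(D(41, -19) - 7066) - 18233 = ((1800 - 90*(-19)) - 7066) - 18233 = ((1800 + 1710) - 7066) - 18233 = (3510 - 7066) - 18233 = -3556 - 18233 = -21789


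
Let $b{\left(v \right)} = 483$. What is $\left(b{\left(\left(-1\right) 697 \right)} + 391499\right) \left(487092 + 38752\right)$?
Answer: $206121382808$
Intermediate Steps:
$\left(b{\left(\left(-1\right) 697 \right)} + 391499\right) \left(487092 + 38752\right) = \left(483 + 391499\right) \left(487092 + 38752\right) = 391982 \cdot 525844 = 206121382808$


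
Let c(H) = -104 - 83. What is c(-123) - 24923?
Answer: -25110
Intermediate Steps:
c(H) = -187
c(-123) - 24923 = -187 - 24923 = -25110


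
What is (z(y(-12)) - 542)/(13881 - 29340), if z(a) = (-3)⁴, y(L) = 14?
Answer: 461/15459 ≈ 0.029821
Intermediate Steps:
z(a) = 81
(z(y(-12)) - 542)/(13881 - 29340) = (81 - 542)/(13881 - 29340) = -461/(-15459) = -461*(-1/15459) = 461/15459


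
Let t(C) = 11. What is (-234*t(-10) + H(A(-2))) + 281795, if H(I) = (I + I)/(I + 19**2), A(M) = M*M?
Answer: 101915673/365 ≈ 2.7922e+5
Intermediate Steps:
A(M) = M**2
H(I) = 2*I/(361 + I) (H(I) = (2*I)/(I + 361) = (2*I)/(361 + I) = 2*I/(361 + I))
(-234*t(-10) + H(A(-2))) + 281795 = (-234*11 + 2*(-2)**2/(361 + (-2)**2)) + 281795 = (-2574 + 2*4/(361 + 4)) + 281795 = (-2574 + 2*4/365) + 281795 = (-2574 + 2*4*(1/365)) + 281795 = (-2574 + 8/365) + 281795 = -939502/365 + 281795 = 101915673/365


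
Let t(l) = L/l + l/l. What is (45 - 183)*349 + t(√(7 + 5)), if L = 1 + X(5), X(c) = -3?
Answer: -48161 - √3/3 ≈ -48162.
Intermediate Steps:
L = -2 (L = 1 - 3 = -2)
t(l) = 1 - 2/l (t(l) = -2/l + l/l = -2/l + 1 = 1 - 2/l)
(45 - 183)*349 + t(√(7 + 5)) = (45 - 183)*349 + (-2 + √(7 + 5))/(√(7 + 5)) = -138*349 + (-2 + √12)/(√12) = -48162 + (-2 + 2*√3)/((2*√3)) = -48162 + (√3/6)*(-2 + 2*√3) = -48162 + √3*(-2 + 2*√3)/6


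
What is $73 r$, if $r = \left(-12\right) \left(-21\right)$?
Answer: $18396$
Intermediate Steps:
$r = 252$
$73 r = 73 \cdot 252 = 18396$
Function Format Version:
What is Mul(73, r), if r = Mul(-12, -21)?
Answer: 18396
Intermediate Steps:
r = 252
Mul(73, r) = Mul(73, 252) = 18396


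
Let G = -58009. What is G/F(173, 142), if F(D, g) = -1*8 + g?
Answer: -58009/134 ≈ -432.90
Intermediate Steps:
F(D, g) = -8 + g
G/F(173, 142) = -58009/(-8 + 142) = -58009/134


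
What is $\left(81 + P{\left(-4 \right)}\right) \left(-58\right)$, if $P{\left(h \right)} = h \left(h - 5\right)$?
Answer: $-6786$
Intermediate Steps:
$P{\left(h \right)} = h \left(-5 + h\right)$
$\left(81 + P{\left(-4 \right)}\right) \left(-58\right) = \left(81 - 4 \left(-5 - 4\right)\right) \left(-58\right) = \left(81 - -36\right) \left(-58\right) = \left(81 + 36\right) \left(-58\right) = 117 \left(-58\right) = -6786$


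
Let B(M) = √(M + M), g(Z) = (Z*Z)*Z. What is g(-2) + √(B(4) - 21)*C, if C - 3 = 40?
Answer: -8 + 43*I*√(21 - 2*√2) ≈ -8.0 + 183.3*I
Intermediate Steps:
C = 43 (C = 3 + 40 = 43)
g(Z) = Z³ (g(Z) = Z²*Z = Z³)
B(M) = √2*√M (B(M) = √(2*M) = √2*√M)
g(-2) + √(B(4) - 21)*C = (-2)³ + √(√2*√4 - 21)*43 = -8 + √(√2*2 - 21)*43 = -8 + √(2*√2 - 21)*43 = -8 + √(-21 + 2*√2)*43 = -8 + 43*√(-21 + 2*√2)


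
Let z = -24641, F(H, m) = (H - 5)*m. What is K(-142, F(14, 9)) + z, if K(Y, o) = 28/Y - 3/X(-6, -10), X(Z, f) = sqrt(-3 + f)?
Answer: -1749525/71 + 3*I*sqrt(13)/13 ≈ -24641.0 + 0.83205*I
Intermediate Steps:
F(H, m) = m*(-5 + H) (F(H, m) = (-5 + H)*m = m*(-5 + H))
K(Y, o) = 28/Y + 3*I*sqrt(13)/13 (K(Y, o) = 28/Y - 3/sqrt(-3 - 10) = 28/Y - 3*(-I*sqrt(13)/13) = 28/Y - (-3)*I*sqrt(13)/13 = 28/Y + 3*I*sqrt(13)/13)
K(-142, F(14, 9)) + z = (28/(-142) + 3*I*sqrt(13)/13) - 24641 = (28*(-1/142) + 3*I*sqrt(13)/13) - 24641 = (-14/71 + 3*I*sqrt(13)/13) - 24641 = -1749525/71 + 3*I*sqrt(13)/13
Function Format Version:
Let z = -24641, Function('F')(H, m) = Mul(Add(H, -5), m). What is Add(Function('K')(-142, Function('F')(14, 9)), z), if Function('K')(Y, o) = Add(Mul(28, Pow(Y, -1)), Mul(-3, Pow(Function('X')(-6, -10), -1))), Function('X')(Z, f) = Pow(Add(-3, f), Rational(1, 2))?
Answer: Add(Rational(-1749525, 71), Mul(Rational(3, 13), I, Pow(13, Rational(1, 2)))) ≈ Add(-24641., Mul(0.83205, I))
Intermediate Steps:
Function('F')(H, m) = Mul(m, Add(-5, H)) (Function('F')(H, m) = Mul(Add(-5, H), m) = Mul(m, Add(-5, H)))
Function('K')(Y, o) = Add(Mul(28, Pow(Y, -1)), Mul(Rational(3, 13), I, Pow(13, Rational(1, 2)))) (Function('K')(Y, o) = Add(Mul(28, Pow(Y, -1)), Mul(-3, Pow(Pow(Add(-3, -10), Rational(1, 2)), -1))) = Add(Mul(28, Pow(Y, -1)), Mul(-3, Pow(Pow(-13, Rational(1, 2)), -1))) = Add(Mul(28, Pow(Y, -1)), Mul(-3, Pow(Mul(I, Pow(13, Rational(1, 2))), -1))) = Add(Mul(28, Pow(Y, -1)), Mul(-3, Mul(Rational(-1, 13), I, Pow(13, Rational(1, 2))))) = Add(Mul(28, Pow(Y, -1)), Mul(Rational(3, 13), I, Pow(13, Rational(1, 2)))))
Add(Function('K')(-142, Function('F')(14, 9)), z) = Add(Add(Mul(28, Pow(-142, -1)), Mul(Rational(3, 13), I, Pow(13, Rational(1, 2)))), -24641) = Add(Add(Mul(28, Rational(-1, 142)), Mul(Rational(3, 13), I, Pow(13, Rational(1, 2)))), -24641) = Add(Add(Rational(-14, 71), Mul(Rational(3, 13), I, Pow(13, Rational(1, 2)))), -24641) = Add(Rational(-1749525, 71), Mul(Rational(3, 13), I, Pow(13, Rational(1, 2))))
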